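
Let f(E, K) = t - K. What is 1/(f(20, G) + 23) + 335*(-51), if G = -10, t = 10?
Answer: -734654/43 ≈ -17085.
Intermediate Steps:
f(E, K) = 10 - K
1/(f(20, G) + 23) + 335*(-51) = 1/((10 - 1*(-10)) + 23) + 335*(-51) = 1/((10 + 10) + 23) - 17085 = 1/(20 + 23) - 17085 = 1/43 - 17085 = -734654/43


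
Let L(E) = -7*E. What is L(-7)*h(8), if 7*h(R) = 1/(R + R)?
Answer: 7/16 ≈ 0.43750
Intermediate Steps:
h(R) = 1/(14*R) (h(R) = 1/(7*(R + R)) = 1/(7*((2*R))) = (1/(2*R))/7 = 1/(14*R))
L(-7)*h(8) = (-7*(-7))*((1/14)/8) = 49*((1/14)*(1/8)) = 49*(1/112) = 7/16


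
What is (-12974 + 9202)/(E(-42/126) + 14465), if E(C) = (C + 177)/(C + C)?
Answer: -943/3550 ≈ -0.26563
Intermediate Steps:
E(C) = (177 + C)/(2*C) (E(C) = (177 + C)/((2*C)) = (177 + C)*(1/(2*C)) = (177 + C)/(2*C))
(-12974 + 9202)/(E(-42/126) + 14465) = (-12974 + 9202)/((177 - 42/126)/(2*((-42/126))) + 14465) = -3772/((177 - 42*1/126)/(2*((-42*1/126))) + 14465) = -3772/((177 - 1/3)/(2*(-1/3)) + 14465) = -3772/((1/2)*(-3)*(530/3) + 14465) = -3772/(-265 + 14465) = -3772/14200 = -3772*1/14200 = -943/3550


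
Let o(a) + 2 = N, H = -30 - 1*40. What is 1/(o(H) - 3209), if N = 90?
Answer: -1/3121 ≈ -0.00032041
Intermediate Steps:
H = -70 (H = -30 - 40 = -70)
o(a) = 88 (o(a) = -2 + 90 = 88)
1/(o(H) - 3209) = 1/(88 - 3209) = 1/(-3121) = -1/3121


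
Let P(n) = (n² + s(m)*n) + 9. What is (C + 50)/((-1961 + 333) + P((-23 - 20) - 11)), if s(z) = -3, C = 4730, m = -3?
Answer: 4780/1459 ≈ 3.2762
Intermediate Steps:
P(n) = 9 + n² - 3*n (P(n) = (n² - 3*n) + 9 = 9 + n² - 3*n)
(C + 50)/((-1961 + 333) + P((-23 - 20) - 11)) = (4730 + 50)/((-1961 + 333) + (9 + ((-23 - 20) - 11)² - 3*((-23 - 20) - 11))) = 4780/(-1628 + (9 + (-43 - 11)² - 3*(-43 - 11))) = 4780/(-1628 + (9 + (-54)² - 3*(-54))) = 4780/(-1628 + (9 + 2916 + 162)) = 4780/(-1628 + 3087) = 4780/1459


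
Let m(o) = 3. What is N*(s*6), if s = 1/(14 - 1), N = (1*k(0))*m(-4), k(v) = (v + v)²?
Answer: 0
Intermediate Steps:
k(v) = 4*v² (k(v) = (2*v)² = 4*v²)
N = 0 (N = (1*(4*0²))*3 = (1*(4*0))*3 = (1*0)*3 = 0*3 = 0)
s = 1/13 ≈ 0.076923
N*(s*6) = 0*((1/13)*6) = 0*(6/13) = 0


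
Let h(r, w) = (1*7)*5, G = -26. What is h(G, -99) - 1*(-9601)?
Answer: 9636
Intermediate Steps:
h(r, w) = 35 (h(r, w) = 7*5 = 35)
h(G, -99) - 1*(-9601) = 35 - 1*(-9601) = 35 + 9601 = 9636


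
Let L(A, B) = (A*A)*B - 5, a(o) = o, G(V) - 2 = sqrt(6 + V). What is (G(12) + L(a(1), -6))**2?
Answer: 99 - 54*sqrt(2) ≈ 22.632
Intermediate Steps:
G(V) = 2 + sqrt(6 + V)
L(A, B) = -5 + B*A**2 (L(A, B) = A**2*B - 5 = B*A**2 - 5 = -5 + B*A**2)
(G(12) + L(a(1), -6))**2 = ((2 + sqrt(6 + 12)) + (-5 - 6*1**2))**2 = ((2 + sqrt(18)) + (-5 - 6*1))**2 = ((2 + 3*sqrt(2)) + (-5 - 6))**2 = ((2 + 3*sqrt(2)) - 11)**2 = (-9 + 3*sqrt(2))**2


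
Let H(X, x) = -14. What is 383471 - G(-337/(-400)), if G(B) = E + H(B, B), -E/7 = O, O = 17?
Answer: 383604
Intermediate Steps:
E = -119 (E = -7*17 = -119)
G(B) = -133 (G(B) = -119 - 14 = -133)
383471 - G(-337/(-400)) = 383471 - 1*(-133) = 383471 + 133 = 383604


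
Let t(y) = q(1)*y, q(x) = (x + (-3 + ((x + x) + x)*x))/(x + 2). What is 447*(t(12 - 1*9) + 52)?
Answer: 23691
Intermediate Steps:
q(x) = (-3 + x + 3*x²)/(2 + x) (q(x) = (x + (-3 + (2*x + x)*x))/(2 + x) = (x + (-3 + (3*x)*x))/(2 + x) = (x + (-3 + 3*x²))/(2 + x) = (-3 + x + 3*x²)/(2 + x))
t(y) = y/3 (t(y) = ((-3 + 1 + 3*1²)/(2 + 1))*y = ((-3 + 1 + 3*1)/3)*y = ((-3 + 1 + 3)/3)*y = ((⅓)*1)*y = y/3)
447*(t(12 - 1*9) + 52) = 447*((12 - 1*9)/3 + 52) = 447*((12 - 9)/3 + 52) = 447*((⅓)*3 + 52) = 447*(1 + 52) = 447*53 = 23691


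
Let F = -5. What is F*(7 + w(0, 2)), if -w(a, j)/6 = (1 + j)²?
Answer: 235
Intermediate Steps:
w(a, j) = -6*(1 + j)²
F*(7 + w(0, 2)) = -5*(7 - 6*(1 + 2)²) = -5*(7 - 6*3²) = -5*(7 - 6*9) = -5*(7 - 54) = -5*(-47) = 235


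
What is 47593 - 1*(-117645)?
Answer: 165238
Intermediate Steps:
47593 - 1*(-117645) = 47593 + 117645 = 165238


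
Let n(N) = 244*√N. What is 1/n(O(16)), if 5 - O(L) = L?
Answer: -I*√11/2684 ≈ -0.0012357*I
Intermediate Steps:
O(L) = 5 - L
1/n(O(16)) = 1/(244*√(5 - 1*16)) = 1/(244*√(5 - 16)) = 1/(244*√(-11)) = 1/(244*(I*√11)) = 1/(244*I*√11) = -I*√11/2684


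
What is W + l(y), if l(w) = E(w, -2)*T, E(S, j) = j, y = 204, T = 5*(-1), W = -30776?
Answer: -30766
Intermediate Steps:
T = -5
l(w) = 10 (l(w) = -2*(-5) = 10)
W + l(y) = -30776 + 10 = -30766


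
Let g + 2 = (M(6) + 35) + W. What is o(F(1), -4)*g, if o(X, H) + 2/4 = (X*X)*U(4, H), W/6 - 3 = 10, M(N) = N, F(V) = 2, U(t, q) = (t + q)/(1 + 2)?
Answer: -117/2 ≈ -58.500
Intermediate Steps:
U(t, q) = q/3 + t/3 (U(t, q) = (q + t)/3 = (q + t)*(⅓) = q/3 + t/3)
W = 78 (W = 18 + 6*10 = 18 + 60 = 78)
o(X, H) = -½ + X²*(4/3 + H/3) (o(X, H) = -½ + (X*X)*(H/3 + (⅓)*4) = -½ + X²*(H/3 + 4/3) = -½ + X²*(4/3 + H/3))
g = 117 (g = -2 + ((6 + 35) + 78) = -2 + (41 + 78) = -2 + 119 = 117)
o(F(1), -4)*g = (-½ + (⅓)*2²*(4 - 4))*117 = (-½ + (⅓)*4*0)*117 = (-½ + 0)*117 = -½*117 = -117/2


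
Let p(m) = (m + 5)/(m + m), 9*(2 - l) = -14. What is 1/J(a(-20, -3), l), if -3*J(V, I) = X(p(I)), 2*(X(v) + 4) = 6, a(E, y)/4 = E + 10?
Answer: 3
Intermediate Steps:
l = 32/9 (l = 2 - ⅑*(-14) = 2 + 14/9 = 32/9 ≈ 3.5556)
a(E, y) = 40 + 4*E (a(E, y) = 4*(E + 10) = 4*(10 + E) = 40 + 4*E)
p(m) = (5 + m)/(2*m) (p(m) = (5 + m)/((2*m)) = (5 + m)*(1/(2*m)) = (5 + m)/(2*m))
X(v) = -1 (X(v) = -4 + (½)*6 = -4 + 3 = -1)
J(V, I) = ⅓ (J(V, I) = -⅓*(-1) = ⅓)
1/J(a(-20, -3), l) = 1/(⅓) = 3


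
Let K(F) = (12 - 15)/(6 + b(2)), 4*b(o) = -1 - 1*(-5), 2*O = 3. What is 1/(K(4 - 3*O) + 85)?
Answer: 7/592 ≈ 0.011824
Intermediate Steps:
O = 3/2 (O = (½)*3 = 3/2 ≈ 1.5000)
b(o) = 1 (b(o) = (-1 - 1*(-5))/4 = (-1 + 5)/4 = (¼)*4 = 1)
K(F) = -3/7 (K(F) = (12 - 15)/(6 + 1) = -3/7)
1/(K(4 - 3*O) + 85) = 1/(-3/7 + 85) = 1/(592/7) = 7/592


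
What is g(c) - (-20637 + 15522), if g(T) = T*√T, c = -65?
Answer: 5115 - 65*I*√65 ≈ 5115.0 - 524.05*I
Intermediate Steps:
g(T) = T^(3/2)
g(c) - (-20637 + 15522) = (-65)^(3/2) - (-20637 + 15522) = -65*I*√65 - 1*(-5115) = -65*I*√65 + 5115 = 5115 - 65*I*√65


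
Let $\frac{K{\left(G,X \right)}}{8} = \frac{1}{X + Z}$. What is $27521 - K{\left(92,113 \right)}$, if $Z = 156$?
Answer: $\frac{7403141}{269} \approx 27521.0$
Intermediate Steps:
$K{\left(G,X \right)} = \frac{8}{156 + X}$ ($K{\left(G,X \right)} = \frac{8}{X + 156} = \frac{8}{156 + X}$)
$27521 - K{\left(92,113 \right)} = 27521 - \frac{8}{156 + 113} = 27521 - \frac{8}{269} = \frac{7403141}{269}$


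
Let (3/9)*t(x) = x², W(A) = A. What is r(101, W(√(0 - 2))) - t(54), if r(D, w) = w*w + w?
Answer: -8750 + I*√2 ≈ -8750.0 + 1.4142*I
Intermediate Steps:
r(D, w) = w + w² (r(D, w) = w² + w = w + w²)
t(x) = 3*x²
r(101, W(√(0 - 2))) - t(54) = √(0 - 2)*(1 + √(0 - 2)) - 3*54² = √(-2)*(1 + √(-2)) - 3*2916 = (I*√2)*(1 + I*√2) - 1*8748 = I*√2*(1 + I*√2) - 8748 = -8748 + I*√2*(1 + I*√2)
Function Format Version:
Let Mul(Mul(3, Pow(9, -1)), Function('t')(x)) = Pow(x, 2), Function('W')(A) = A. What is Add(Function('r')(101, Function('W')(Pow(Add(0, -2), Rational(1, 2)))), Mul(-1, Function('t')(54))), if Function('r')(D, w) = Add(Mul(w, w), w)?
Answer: Add(-8750, Mul(I, Pow(2, Rational(1, 2)))) ≈ Add(-8750.0, Mul(1.4142, I))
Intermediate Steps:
Function('r')(D, w) = Add(w, Pow(w, 2)) (Function('r')(D, w) = Add(Pow(w, 2), w) = Add(w, Pow(w, 2)))
Function('t')(x) = Mul(3, Pow(x, 2))
Add(Function('r')(101, Function('W')(Pow(Add(0, -2), Rational(1, 2)))), Mul(-1, Function('t')(54))) = Add(Mul(Pow(Add(0, -2), Rational(1, 2)), Add(1, Pow(Add(0, -2), Rational(1, 2)))), Mul(-1, Mul(3, Pow(54, 2)))) = Add(Mul(Pow(-2, Rational(1, 2)), Add(1, Pow(-2, Rational(1, 2)))), Mul(-1, Mul(3, 2916))) = Add(Mul(Mul(I, Pow(2, Rational(1, 2))), Add(1, Mul(I, Pow(2, Rational(1, 2))))), Mul(-1, 8748)) = Add(Mul(I, Pow(2, Rational(1, 2)), Add(1, Mul(I, Pow(2, Rational(1, 2))))), -8748) = Add(-8748, Mul(I, Pow(2, Rational(1, 2)), Add(1, Mul(I, Pow(2, Rational(1, 2))))))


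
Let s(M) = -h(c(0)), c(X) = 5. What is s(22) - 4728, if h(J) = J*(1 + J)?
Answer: -4758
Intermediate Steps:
s(M) = -30 (s(M) = -5*(1 + 5) = -5*6 = -1*30 = -30)
s(22) - 4728 = -30 - 4728 = -4758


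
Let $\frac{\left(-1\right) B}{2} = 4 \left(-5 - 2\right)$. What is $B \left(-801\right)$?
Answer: $-44856$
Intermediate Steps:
$B = 56$ ($B = - 2 \cdot 4 \left(-5 - 2\right) = - 2 \cdot 4 \left(-7\right) = \left(-2\right) \left(-28\right) = 56$)
$B \left(-801\right) = 56 \left(-801\right) = -44856$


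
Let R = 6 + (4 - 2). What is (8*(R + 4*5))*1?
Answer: 224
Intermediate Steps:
R = 8 (R = 6 + 2 = 8)
(8*(R + 4*5))*1 = (8*(8 + 4*5))*1 = (8*(8 + 20))*1 = (8*28)*1 = 224*1 = 224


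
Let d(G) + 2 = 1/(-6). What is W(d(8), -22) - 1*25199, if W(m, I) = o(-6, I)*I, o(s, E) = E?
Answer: -24715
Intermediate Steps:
d(G) = -13/6 (d(G) = -2 + 1/(-6) = -2 - ⅙ = -13/6)
W(m, I) = I² (W(m, I) = I*I = I²)
W(d(8), -22) - 1*25199 = (-22)² - 1*25199 = 484 - 25199 = -24715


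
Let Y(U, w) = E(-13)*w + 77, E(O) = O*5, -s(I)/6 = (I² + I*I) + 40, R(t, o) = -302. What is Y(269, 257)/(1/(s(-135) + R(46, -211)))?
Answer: 3645555976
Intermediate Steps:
s(I) = -240 - 12*I² (s(I) = -6*((I² + I*I) + 40) = -6*((I² + I²) + 40) = -6*(2*I² + 40) = -6*(40 + 2*I²) = -240 - 12*I²)
E(O) = 5*O
Y(U, w) = 77 - 65*w (Y(U, w) = (5*(-13))*w + 77 = -65*w + 77 = 77 - 65*w)
Y(269, 257)/(1/(s(-135) + R(46, -211))) = (77 - 65*257)/(1/((-240 - 12*(-135)²) - 302)) = (77 - 16705)/(1/((-240 - 12*18225) - 302)) = -16628/(1/((-240 - 218700) - 302)) = -16628/(1/(-218940 - 302)) = -16628/(1/(-219242)) = -16628/(-1/219242) = -16628*(-219242) = 3645555976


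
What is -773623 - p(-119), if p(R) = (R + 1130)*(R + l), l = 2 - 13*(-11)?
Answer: -799909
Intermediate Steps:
l = 145 (l = 2 + 143 = 145)
p(R) = (145 + R)*(1130 + R) (p(R) = (R + 1130)*(R + 145) = (1130 + R)*(145 + R) = (145 + R)*(1130 + R))
-773623 - p(-119) = -773623 - (163850 + (-119)² + 1275*(-119)) = -773623 - (163850 + 14161 - 151725) = -773623 - 1*26286 = -773623 - 26286 = -799909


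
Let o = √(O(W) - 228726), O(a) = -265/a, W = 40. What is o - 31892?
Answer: -31892 + I*√3659722/4 ≈ -31892.0 + 478.26*I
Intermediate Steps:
o = I*√3659722/4 (o = √(-265/40 - 228726) = √(-265*1/40 - 228726) = √(-53/8 - 228726) = √(-1829861/8) = I*√3659722/4 ≈ 478.26*I)
o - 31892 = I*√3659722/4 - 31892 = -31892 + I*√3659722/4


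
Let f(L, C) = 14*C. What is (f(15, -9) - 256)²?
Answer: 145924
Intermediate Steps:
(f(15, -9) - 256)² = (14*(-9) - 256)² = (-126 - 256)² = (-382)² = 145924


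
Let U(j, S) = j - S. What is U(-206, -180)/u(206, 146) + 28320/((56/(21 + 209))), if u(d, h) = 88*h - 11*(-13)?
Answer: 10577272018/90937 ≈ 1.1631e+5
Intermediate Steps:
u(d, h) = 143 + 88*h (u(d, h) = 88*h + 143 = 143 + 88*h)
U(-206, -180)/u(206, 146) + 28320/((56/(21 + 209))) = (-206 - 1*(-180))/(143 + 88*146) + 28320/((56/(21 + 209))) = (-206 + 180)/(143 + 12848) + 28320/((56/230)) = -26/12991 + 28320/((56*(1/230))) = -26*1/12991 + 28320/(28/115) = -26/12991 + 28320*(115/28) = -26/12991 + 814200/7 = 10577272018/90937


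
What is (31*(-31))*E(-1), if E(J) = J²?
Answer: -961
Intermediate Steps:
(31*(-31))*E(-1) = (31*(-31))*(-1)² = -961*1 = -961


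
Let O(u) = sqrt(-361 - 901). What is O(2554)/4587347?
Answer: I*sqrt(1262)/4587347 ≈ 7.744e-6*I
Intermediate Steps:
O(u) = I*sqrt(1262) (O(u) = sqrt(-1262) = I*sqrt(1262))
O(2554)/4587347 = (I*sqrt(1262))/4587347 = (I*sqrt(1262))*(1/4587347) = I*sqrt(1262)/4587347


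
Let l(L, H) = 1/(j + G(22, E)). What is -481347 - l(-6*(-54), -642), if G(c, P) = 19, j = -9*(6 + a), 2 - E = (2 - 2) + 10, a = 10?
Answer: -60168374/125 ≈ -4.8135e+5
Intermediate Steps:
E = -8 (E = 2 - ((2 - 2) + 10) = 2 - (0 + 10) = 2 - 1*10 = 2 - 10 = -8)
j = -144 (j = -9*(6 + 10) = -9*16 = -144)
l(L, H) = -1/125 (l(L, H) = 1/(-144 + 19) = 1/(-125) = -1/125)
-481347 - l(-6*(-54), -642) = -481347 - 1*(-1/125) = -481347 + 1/125 = -60168374/125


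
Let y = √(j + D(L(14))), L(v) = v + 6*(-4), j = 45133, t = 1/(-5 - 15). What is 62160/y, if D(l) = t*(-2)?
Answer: 62160*√4513310/451331 ≈ 292.59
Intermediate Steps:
t = -1/20 (t = 1/(-20) = -1/20 ≈ -0.050000)
L(v) = -24 + v (L(v) = v - 24 = -24 + v)
D(l) = ⅒ (D(l) = -1/20*(-2) = ⅒)
y = √4513310/10 (y = √(45133 + ⅒) = √(451331/10) = √4513310/10 ≈ 212.45)
62160/y = 62160/((√4513310/10)) = 62160*(√4513310/451331) = 62160*√4513310/451331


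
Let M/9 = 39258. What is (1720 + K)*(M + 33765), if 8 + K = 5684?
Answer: 2862895452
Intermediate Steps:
K = 5676 (K = -8 + 5684 = 5676)
M = 353322 (M = 9*39258 = 353322)
(1720 + K)*(M + 33765) = (1720 + 5676)*(353322 + 33765) = 7396*387087 = 2862895452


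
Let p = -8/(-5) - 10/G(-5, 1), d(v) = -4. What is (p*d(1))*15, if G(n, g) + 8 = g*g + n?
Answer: -146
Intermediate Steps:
G(n, g) = -8 + n + g² (G(n, g) = -8 + (g*g + n) = -8 + (g² + n) = -8 + (n + g²) = -8 + n + g²)
p = 73/30 (p = -8/(-5) - 10/(-8 - 5 + 1²) = -8*(-⅕) - 10/(-8 - 5 + 1) = 8/5 - 10/(-12) = 8/5 - 10*(-1/12) = 8/5 + ⅚ = 73/30 ≈ 2.4333)
(p*d(1))*15 = ((73/30)*(-4))*15 = -146/15*15 = -146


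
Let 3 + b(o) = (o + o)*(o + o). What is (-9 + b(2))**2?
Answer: 16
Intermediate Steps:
b(o) = -3 + 4*o**2 (b(o) = -3 + (o + o)*(o + o) = -3 + (2*o)*(2*o) = -3 + 4*o**2)
(-9 + b(2))**2 = (-9 + (-3 + 4*2**2))**2 = (-9 + (-3 + 4*4))**2 = (-9 + (-3 + 16))**2 = (-9 + 13)**2 = 4**2 = 16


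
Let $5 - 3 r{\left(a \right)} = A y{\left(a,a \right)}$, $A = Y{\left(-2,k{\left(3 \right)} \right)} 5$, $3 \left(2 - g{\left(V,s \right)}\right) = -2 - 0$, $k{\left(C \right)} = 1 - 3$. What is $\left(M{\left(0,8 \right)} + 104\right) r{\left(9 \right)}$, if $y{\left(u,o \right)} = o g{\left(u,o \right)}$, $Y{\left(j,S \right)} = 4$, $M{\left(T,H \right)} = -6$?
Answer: $- \frac{46550}{3} \approx -15517.0$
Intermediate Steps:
$k{\left(C \right)} = -2$
$g{\left(V,s \right)} = \frac{8}{3}$ ($g{\left(V,s \right)} = 2 - \frac{-2 - 0}{3} = 2 - \frac{-2 + 0}{3} = 2 - - \frac{2}{3} = 2 + \frac{2}{3} = \frac{8}{3}$)
$y{\left(u,o \right)} = \frac{8 o}{3}$ ($y{\left(u,o \right)} = o \frac{8}{3} = \frac{8 o}{3}$)
$A = 20$ ($A = 4 \cdot 5 = 20$)
$r{\left(a \right)} = \frac{5}{3} - \frac{160 a}{9}$ ($r{\left(a \right)} = \frac{5}{3} - \frac{20 \frac{8 a}{3}}{3} = \frac{5}{3} - \frac{\frac{160}{3} a}{3} = \frac{5}{3} - \frac{160 a}{9}$)
$\left(M{\left(0,8 \right)} + 104\right) r{\left(9 \right)} = \left(-6 + 104\right) \left(\frac{5}{3} - 160\right) = 98 \left(\frac{5}{3} - 160\right) = 98 \left(- \frac{475}{3}\right) = - \frac{46550}{3}$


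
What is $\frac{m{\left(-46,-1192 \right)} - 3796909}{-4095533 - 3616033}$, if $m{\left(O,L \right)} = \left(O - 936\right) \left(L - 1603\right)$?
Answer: $\frac{1052219}{7711566} \approx 0.13645$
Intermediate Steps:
$m{\left(O,L \right)} = \left(-1603 + L\right) \left(-936 + O\right)$ ($m{\left(O,L \right)} = \left(-936 + O\right) \left(-1603 + L\right) = \left(-1603 + L\right) \left(-936 + O\right)$)
$\frac{m{\left(-46,-1192 \right)} - 3796909}{-4095533 - 3616033} = \frac{\left(1500408 - -73738 - -1115712 - -54832\right) - 3796909}{-4095533 - 3616033} = \frac{\left(1500408 + 73738 + 1115712 + 54832\right) - 3796909}{-7711566} = \left(2744690 - 3796909\right) \left(- \frac{1}{7711566}\right) = \left(-1052219\right) \left(- \frac{1}{7711566}\right) = \frac{1052219}{7711566}$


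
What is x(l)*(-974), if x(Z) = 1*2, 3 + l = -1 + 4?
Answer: -1948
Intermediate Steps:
l = 0 (l = -3 + (-1 + 4) = -3 + 3 = 0)
x(Z) = 2
x(l)*(-974) = 2*(-974) = -1948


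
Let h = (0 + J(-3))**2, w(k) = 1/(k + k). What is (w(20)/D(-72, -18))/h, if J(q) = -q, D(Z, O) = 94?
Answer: 1/33840 ≈ 2.9551e-5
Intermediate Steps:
w(k) = 1/(2*k)
h = 9 (h = (0 - 1*(-3))**2 = (0 + 3)**2 = 3**2 = 9)
(w(20)/D(-72, -18))/h = (((1/2)/20)/94)/9 = (((1/2)*(1/20))*(1/94))*(1/9) = ((1/40)*(1/94))*(1/9) = (1/3760)*(1/9) = 1/33840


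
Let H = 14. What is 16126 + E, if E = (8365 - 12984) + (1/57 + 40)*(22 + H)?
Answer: 246005/19 ≈ 12948.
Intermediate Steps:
E = -60389/19 (E = (8365 - 12984) + (1/57 + 40)*(22 + 14) = -4619 + (1/57 + 40)*36 = -4619 + (2281/57)*36 = -4619 + 27372/19 = -60389/19 ≈ -3178.4)
16126 + E = 16126 - 60389/19 = 246005/19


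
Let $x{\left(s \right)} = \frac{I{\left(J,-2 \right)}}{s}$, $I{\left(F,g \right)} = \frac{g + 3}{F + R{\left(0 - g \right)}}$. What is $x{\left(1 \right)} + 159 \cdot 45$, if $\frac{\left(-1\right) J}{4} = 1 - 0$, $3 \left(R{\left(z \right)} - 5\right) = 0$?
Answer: $7156$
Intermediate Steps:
$R{\left(z \right)} = 5$ ($R{\left(z \right)} = 5 + \frac{1}{3} \cdot 0 = 5 + 0 = 5$)
$J = -4$ ($J = - 4 \left(1 - 0\right) = - 4 \left(1 + 0\right) = \left(-4\right) 1 = -4$)
$I{\left(F,g \right)} = \frac{3 + g}{5 + F}$ ($I{\left(F,g \right)} = \frac{g + 3}{F + 5} = \frac{3 + g}{5 + F}$)
$x{\left(s \right)} = \frac{1}{s}$ ($x{\left(s \right)} = \frac{\frac{1}{5 - 4} \left(3 - 2\right)}{s} = \frac{1^{-1} \cdot 1}{s} = \frac{1 \cdot 1}{s} = 1 \frac{1}{s} = \frac{1}{s}$)
$x{\left(1 \right)} + 159 \cdot 45 = 1^{-1} + 159 \cdot 45 = 1 + 7155 = 7156$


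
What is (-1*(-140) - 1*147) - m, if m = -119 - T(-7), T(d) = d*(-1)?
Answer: 119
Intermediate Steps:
T(d) = -d
m = -126 (m = -119 - (-1)*(-7) = -119 - 1*7 = -119 - 7 = -126)
(-1*(-140) - 1*147) - m = (-1*(-140) - 1*147) - 1*(-126) = (140 - 147) + 126 = -7 + 126 = 119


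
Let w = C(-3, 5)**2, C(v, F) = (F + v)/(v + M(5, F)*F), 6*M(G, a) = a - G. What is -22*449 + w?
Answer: -88898/9 ≈ -9877.6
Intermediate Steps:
M(G, a) = -G/6 + a/6 (M(G, a) = (a - G)/6 = -G/6 + a/6)
C(v, F) = (F + v)/(v + F*(-5/6 + F/6)) (C(v, F) = (F + v)/(v + (-1/6*5 + F/6)*F) = (F + v)/(v + (-5/6 + F/6)*F) = (F + v)/(v + F*(-5/6 + F/6)))
w = 4/9 (w = (6*(5 - 3)/(6*(-3) + 5*(-5 + 5)))**2 = (6*2/(-18 + 5*0))**2 = (6*2/(-18 + 0))**2 = (6*2/(-18))**2 = (6*(-1/18)*2)**2 = (-2/3)**2 = 4/9 ≈ 0.44444)
-22*449 + w = -22*449 + 4/9 = -9878 + 4/9 = -88898/9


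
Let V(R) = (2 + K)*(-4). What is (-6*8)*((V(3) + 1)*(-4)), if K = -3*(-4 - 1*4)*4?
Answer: -75072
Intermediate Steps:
K = 96 (K = -3*(-4 - 4)*4 = -3*(-8)*4 = -(-24)*4 = -1*(-96) = 96)
V(R) = -392 (V(R) = (2 + 96)*(-4) = 98*(-4) = -392)
(-6*8)*((V(3) + 1)*(-4)) = (-6*8)*((-392 + 1)*(-4)) = -(-18768)*(-4) = -48*1564 = -75072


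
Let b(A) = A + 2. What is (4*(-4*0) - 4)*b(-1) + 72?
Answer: 68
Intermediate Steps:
b(A) = 2 + A
(4*(-4*0) - 4)*b(-1) + 72 = (4*(-4*0) - 4)*(2 - 1) + 72 = (4*0 - 4)*1 + 72 = (0 - 4)*1 + 72 = -4*1 + 72 = -4 + 72 = 68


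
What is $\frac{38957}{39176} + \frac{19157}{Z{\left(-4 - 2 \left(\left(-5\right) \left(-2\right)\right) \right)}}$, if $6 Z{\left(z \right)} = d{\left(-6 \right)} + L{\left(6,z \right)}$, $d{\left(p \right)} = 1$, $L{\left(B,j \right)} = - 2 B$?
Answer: $- \frac{4502539265}{430936} \approx -10448.0$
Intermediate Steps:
$Z{\left(z \right)} = - \frac{11}{6}$ ($Z{\left(z \right)} = \frac{1 - 12}{6} = \frac{1}{6} \left(-11\right) = - \frac{11}{6}$)
$\frac{38957}{39176} + \frac{19157}{Z{\left(-4 - 2 \left(\left(-5\right) \left(-2\right)\right) \right)}} = \frac{38957}{39176} + \frac{19157}{- \frac{11}{6}} = 38957 \cdot \frac{1}{39176} + 19157 \left(- \frac{6}{11}\right) = \frac{38957}{39176} - \frac{114942}{11} = - \frac{4502539265}{430936}$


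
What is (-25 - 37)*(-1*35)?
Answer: 2170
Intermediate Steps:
(-25 - 37)*(-1*35) = -62*(-35) = 2170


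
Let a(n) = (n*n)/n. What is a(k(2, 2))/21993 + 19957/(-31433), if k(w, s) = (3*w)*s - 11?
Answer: -438882868/691305969 ≈ -0.63486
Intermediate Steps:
k(w, s) = -11 + 3*s*w (k(w, s) = 3*s*w - 11 = -11 + 3*s*w)
a(n) = n (a(n) = n²/n = n)
a(k(2, 2))/21993 + 19957/(-31433) = (-11 + 3*2*2)/21993 + 19957/(-31433) = (-11 + 12)*(1/21993) + 19957*(-1/31433) = 1*(1/21993) - 19957/31433 = 1/21993 - 19957/31433 = -438882868/691305969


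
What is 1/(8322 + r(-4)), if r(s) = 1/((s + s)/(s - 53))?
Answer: 8/66633 ≈ 0.00012006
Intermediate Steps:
r(s) = (-53 + s)/(2*s) (r(s) = 1/((2*s)/(-53 + s)) = 1/(2*s/(-53 + s)) = (-53 + s)/(2*s))
1/(8322 + r(-4)) = 1/(8322 + (½)*(-53 - 4)/(-4)) = 1/(8322 + (½)*(-¼)*(-57)) = 1/(8322 + 57/8) = 1/(66633/8) = 8/66633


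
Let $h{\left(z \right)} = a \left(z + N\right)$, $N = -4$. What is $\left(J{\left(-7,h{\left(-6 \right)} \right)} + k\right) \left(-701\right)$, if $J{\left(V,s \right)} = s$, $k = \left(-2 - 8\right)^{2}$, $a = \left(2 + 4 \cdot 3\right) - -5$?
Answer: $63090$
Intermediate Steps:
$a = 19$ ($a = \left(2 + 12\right) + 5 = 14 + 5 = 19$)
$h{\left(z \right)} = -76 + 19 z$ ($h{\left(z \right)} = 19 \left(z - 4\right) = 19 \left(-4 + z\right) = -76 + 19 z$)
$k = 100$ ($k = \left(-10\right)^{2} = 100$)
$\left(J{\left(-7,h{\left(-6 \right)} \right)} + k\right) \left(-701\right) = \left(\left(-76 + 19 \left(-6\right)\right) + 100\right) \left(-701\right) = \left(\left(-76 - 114\right) + 100\right) \left(-701\right) = \left(-190 + 100\right) \left(-701\right) = \left(-90\right) \left(-701\right) = 63090$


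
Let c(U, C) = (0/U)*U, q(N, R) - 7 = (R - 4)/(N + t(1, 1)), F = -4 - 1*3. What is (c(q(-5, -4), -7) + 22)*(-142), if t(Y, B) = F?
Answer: -3124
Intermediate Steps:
F = -7 (F = -4 - 3 = -7)
t(Y, B) = -7
q(N, R) = 7 + (-4 + R)/(-7 + N) (q(N, R) = 7 + (R - 4)/(N - 7) = 7 + (-4 + R)/(-7 + N))
c(U, C) = 0 (c(U, C) = 0*U = 0)
(c(q(-5, -4), -7) + 22)*(-142) = (0 + 22)*(-142) = 22*(-142) = -3124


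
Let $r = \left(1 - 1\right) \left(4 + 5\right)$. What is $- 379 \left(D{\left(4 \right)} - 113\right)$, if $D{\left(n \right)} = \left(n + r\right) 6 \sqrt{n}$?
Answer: $24635$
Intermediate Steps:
$r = 0$ ($r = 0 \cdot 9 = 0$)
$D{\left(n \right)} = 6 n^{\frac{3}{2}}$ ($D{\left(n \right)} = \left(n + 0\right) 6 \sqrt{n} = n 6 \sqrt{n} = 6 n \sqrt{n} = 6 n^{\frac{3}{2}}$)
$- 379 \left(D{\left(4 \right)} - 113\right) = - 379 \left(6 \cdot 4^{\frac{3}{2}} - 113\right) = - 379 \left(6 \cdot 8 - 113\right) = - 379 \left(48 - 113\right) = \left(-379\right) \left(-65\right) = 24635$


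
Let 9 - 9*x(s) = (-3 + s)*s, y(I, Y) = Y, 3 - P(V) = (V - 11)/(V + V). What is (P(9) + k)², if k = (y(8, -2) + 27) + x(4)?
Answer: 7396/9 ≈ 821.78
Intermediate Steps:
P(V) = 3 - (-11 + V)/(2*V) (P(V) = 3 - (V - 11)/(V + V) = 3 - (-11 + V)/(2*V))
x(s) = 1 - s*(-3 + s)/9 (x(s) = 1 - (-3 + s)*s/9 = 1 - s*(-3 + s)/9)
k = 230/9 (k = (-2 + 27) + (1 - ⅑*4² + (⅓)*4) = 25 + (1 - ⅑*16 + 4/3) = 25 + (1 - 16/9 + 4/3) = 25 + 5/9 = 230/9 ≈ 25.556)
(P(9) + k)² = ((½)*(11 + 5*9)/9 + 230/9)² = ((½)*(⅑)*(11 + 45) + 230/9)² = ((½)*(⅑)*56 + 230/9)² = (28/9 + 230/9)² = (86/3)² = 7396/9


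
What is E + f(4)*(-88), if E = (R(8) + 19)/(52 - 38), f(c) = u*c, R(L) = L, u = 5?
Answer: -24613/14 ≈ -1758.1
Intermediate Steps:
f(c) = 5*c
E = 27/14 (E = (8 + 19)/(52 - 38) = 27/14 ≈ 1.9286)
E + f(4)*(-88) = 27/14 + (5*4)*(-88) = 27/14 + 20*(-88) = 27/14 - 1760 = -24613/14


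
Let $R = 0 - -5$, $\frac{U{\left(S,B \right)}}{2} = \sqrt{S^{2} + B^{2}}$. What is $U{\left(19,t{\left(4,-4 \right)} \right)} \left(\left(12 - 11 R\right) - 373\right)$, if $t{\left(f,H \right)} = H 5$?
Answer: $- 832 \sqrt{761} \approx -22952.0$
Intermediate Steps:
$t{\left(f,H \right)} = 5 H$
$U{\left(S,B \right)} = 2 \sqrt{B^{2} + S^{2}}$ ($U{\left(S,B \right)} = 2 \sqrt{S^{2} + B^{2}} = 2 \sqrt{B^{2} + S^{2}}$)
$R = 5$ ($R = 0 + 5 = 5$)
$U{\left(19,t{\left(4,-4 \right)} \right)} \left(\left(12 - 11 R\right) - 373\right) = 2 \sqrt{\left(5 \left(-4\right)\right)^{2} + 19^{2}} \left(\left(12 - 55\right) - 373\right) = 2 \sqrt{\left(-20\right)^{2} + 361} \left(\left(12 - 55\right) - 373\right) = 2 \sqrt{400 + 361} \left(-43 - 373\right) = 2 \sqrt{761} \left(-416\right) = - 832 \sqrt{761}$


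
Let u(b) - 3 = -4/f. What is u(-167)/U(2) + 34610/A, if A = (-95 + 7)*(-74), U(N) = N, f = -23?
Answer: 516859/74888 ≈ 6.9018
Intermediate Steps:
u(b) = 73/23 (u(b) = 3 - 4/(-23) = 3 - 4*(-1/23) = 3 + 4/23 = 73/23)
A = 6512 (A = -88*(-74) = 6512)
u(-167)/U(2) + 34610/A = (73/23)/2 + 34610/6512 = (73/23)*(½) + 34610*(1/6512) = 73/46 + 17305/3256 = 516859/74888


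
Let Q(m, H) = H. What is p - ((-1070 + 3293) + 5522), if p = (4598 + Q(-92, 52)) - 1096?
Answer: -4191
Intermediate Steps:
p = 3554 (p = (4598 + 52) - 1096 = 4650 - 1096 = 3554)
p - ((-1070 + 3293) + 5522) = 3554 - ((-1070 + 3293) + 5522) = 3554 - (2223 + 5522) = 3554 - 1*7745 = 3554 - 7745 = -4191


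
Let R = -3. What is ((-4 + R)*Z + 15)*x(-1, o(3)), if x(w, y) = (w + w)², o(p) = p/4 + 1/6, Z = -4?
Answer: 172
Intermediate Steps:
o(p) = ⅙ + p/4 (o(p) = p*(¼) + 1*(⅙) = p/4 + ⅙ = ⅙ + p/4)
x(w, y) = 4*w² (x(w, y) = (2*w)² = 4*w²)
((-4 + R)*Z + 15)*x(-1, o(3)) = ((-4 - 3)*(-4) + 15)*(4*(-1)²) = (-7*(-4) + 15)*(4*1) = (28 + 15)*4 = 43*4 = 172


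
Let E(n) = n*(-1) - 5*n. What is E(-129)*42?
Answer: 32508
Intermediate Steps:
E(n) = -6*n (E(n) = -n - 5*n = -6*n)
E(-129)*42 = -6*(-129)*42 = 774*42 = 32508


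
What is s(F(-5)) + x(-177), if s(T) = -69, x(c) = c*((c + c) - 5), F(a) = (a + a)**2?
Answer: 63474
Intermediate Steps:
F(a) = 4*a**2 (F(a) = (2*a)**2 = 4*a**2)
x(c) = c*(-5 + 2*c) (x(c) = c*(2*c - 5) = c*(-5 + 2*c))
s(F(-5)) + x(-177) = -69 - 177*(-5 + 2*(-177)) = -69 - 177*(-5 - 354) = -69 - 177*(-359) = -69 + 63543 = 63474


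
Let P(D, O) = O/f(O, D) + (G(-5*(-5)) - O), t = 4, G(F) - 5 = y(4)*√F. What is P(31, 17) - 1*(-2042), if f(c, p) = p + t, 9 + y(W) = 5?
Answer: 70367/35 ≈ 2010.5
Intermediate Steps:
y(W) = -4 (y(W) = -9 + 5 = -4)
G(F) = 5 - 4*√F
f(c, p) = 4 + p (f(c, p) = p + 4 = 4 + p)
P(D, O) = -15 - O + O/(4 + D) (P(D, O) = O/(4 + D) + ((5 - 4*√(-5*(-5))) - O) = O/(4 + D) + ((5 - 4*√25) - O) = O/(4 + D) + ((5 - 4*5) - O) = O/(4 + D) + ((5 - 20) - O) = O/(4 + D) + (-15 - O) = -15 - O + O/(4 + D))
P(31, 17) - 1*(-2042) = (17 - (4 + 31)*(15 + 17))/(4 + 31) - 1*(-2042) = (17 - 1*35*32)/35 + 2042 = (17 - 1120)/35 + 2042 = (1/35)*(-1103) + 2042 = -1103/35 + 2042 = 70367/35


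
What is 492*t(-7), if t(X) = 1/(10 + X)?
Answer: 164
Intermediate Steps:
492*t(-7) = 492/(10 - 7) = 492/3 = 492*(1/3) = 164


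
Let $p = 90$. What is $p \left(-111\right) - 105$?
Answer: $-10095$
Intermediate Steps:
$p \left(-111\right) - 105 = 90 \left(-111\right) - 105 = -9990 - 105 = -10095$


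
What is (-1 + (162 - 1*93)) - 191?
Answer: -123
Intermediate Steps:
(-1 + (162 - 1*93)) - 191 = (-1 + (162 - 93)) - 191 = (-1 + 69) - 191 = 68 - 191 = -123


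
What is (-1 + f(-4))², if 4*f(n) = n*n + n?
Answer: 4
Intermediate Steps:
f(n) = n/4 + n²/4 (f(n) = (n*n + n)/4 = (n² + n)/4 = (n + n²)/4 = n/4 + n²/4)
(-1 + f(-4))² = (-1 + (¼)*(-4)*(1 - 4))² = (-1 + (¼)*(-4)*(-3))² = (-1 + 3)² = 2² = 4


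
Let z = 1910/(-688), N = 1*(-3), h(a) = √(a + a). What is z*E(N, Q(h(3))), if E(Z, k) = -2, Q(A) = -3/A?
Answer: 955/172 ≈ 5.5523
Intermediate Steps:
h(a) = √2*√a (h(a) = √(2*a) = √2*√a)
N = -3
z = -955/344 (z = 1910*(-1/688) = -955/344 ≈ -2.7762)
z*E(N, Q(h(3))) = -955/344*(-2) = 955/172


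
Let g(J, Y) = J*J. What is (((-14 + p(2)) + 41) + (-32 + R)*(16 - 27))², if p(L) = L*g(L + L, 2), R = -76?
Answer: 1555009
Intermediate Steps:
g(J, Y) = J²
p(L) = 4*L³ (p(L) = L*(L + L)² = L*(2*L)² = L*(4*L²) = 4*L³)
(((-14 + p(2)) + 41) + (-32 + R)*(16 - 27))² = (((-14 + 4*2³) + 41) + (-32 - 76)*(16 - 27))² = (((-14 + 4*8) + 41) - 108*(-11))² = (((-14 + 32) + 41) + 1188)² = ((18 + 41) + 1188)² = (59 + 1188)² = 1247² = 1555009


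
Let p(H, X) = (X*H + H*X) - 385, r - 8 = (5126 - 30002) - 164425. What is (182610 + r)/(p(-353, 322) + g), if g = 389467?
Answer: -6683/161750 ≈ -0.041317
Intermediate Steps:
r = -189293 (r = 8 + ((5126 - 30002) - 164425) = 8 + (-24876 - 164425) = 8 - 189301 = -189293)
p(H, X) = -385 + 2*H*X (p(H, X) = (H*X + H*X) - 385 = 2*H*X - 385 = -385 + 2*H*X)
(182610 + r)/(p(-353, 322) + g) = (182610 - 189293)/((-385 + 2*(-353)*322) + 389467) = -6683/((-385 - 227332) + 389467) = -6683/(-227717 + 389467) = -6683/161750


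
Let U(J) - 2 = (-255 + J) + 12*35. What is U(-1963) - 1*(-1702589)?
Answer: 1700793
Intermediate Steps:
U(J) = 167 + J (U(J) = 2 + ((-255 + J) + 12*35) = 2 + ((-255 + J) + 420) = 2 + (165 + J) = 167 + J)
U(-1963) - 1*(-1702589) = (167 - 1963) - 1*(-1702589) = -1796 + 1702589 = 1700793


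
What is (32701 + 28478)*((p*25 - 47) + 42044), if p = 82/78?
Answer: 33422250844/13 ≈ 2.5709e+9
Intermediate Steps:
p = 41/39 (p = 82*(1/78) = 41/39 ≈ 1.0513)
(32701 + 28478)*((p*25 - 47) + 42044) = (32701 + 28478)*(((41/39)*25 - 47) + 42044) = 61179*((1025/39 - 47) + 42044) = 61179*(-808/39 + 42044) = 61179*(1638908/39) = 33422250844/13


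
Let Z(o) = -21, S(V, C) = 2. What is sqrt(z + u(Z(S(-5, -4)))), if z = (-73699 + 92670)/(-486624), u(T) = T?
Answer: 5*I*sqrt(12455232522)/121656 ≈ 4.5868*I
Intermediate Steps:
z = -18971/486624 (z = 18971*(-1/486624) = -18971/486624 ≈ -0.038985)
sqrt(z + u(Z(S(-5, -4)))) = sqrt(-18971/486624 - 21) = sqrt(-10238075/486624) = 5*I*sqrt(12455232522)/121656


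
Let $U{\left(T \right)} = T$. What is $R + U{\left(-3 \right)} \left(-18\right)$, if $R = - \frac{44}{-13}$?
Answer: $\frac{746}{13} \approx 57.385$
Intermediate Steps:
$R = \frac{44}{13}$ ($R = \left(-44\right) \left(- \frac{1}{13}\right) = \frac{44}{13} \approx 3.3846$)
$R + U{\left(-3 \right)} \left(-18\right) = \frac{44}{13} - -54 = \frac{44}{13} + 54 = \frac{746}{13}$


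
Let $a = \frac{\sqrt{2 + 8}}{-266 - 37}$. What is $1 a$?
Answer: $- \frac{\sqrt{10}}{303} \approx -0.010437$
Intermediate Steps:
$a = - \frac{\sqrt{10}}{303}$ ($a = \frac{\sqrt{10}}{-303} = \sqrt{10} \left(- \frac{1}{303}\right) = - \frac{\sqrt{10}}{303} \approx -0.010437$)
$1 a = 1 \left(- \frac{\sqrt{10}}{303}\right) = - \frac{\sqrt{10}}{303}$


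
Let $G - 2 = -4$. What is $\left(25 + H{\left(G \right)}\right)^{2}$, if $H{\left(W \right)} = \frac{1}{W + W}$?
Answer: $\frac{9801}{16} \approx 612.56$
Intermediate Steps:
$G = -2$ ($G = 2 - 4 = -2$)
$H{\left(W \right)} = \frac{1}{2 W}$
$\left(25 + H{\left(G \right)}\right)^{2} = \left(25 + \frac{1}{2 \left(-2\right)}\right)^{2} = \left(25 + \frac{1}{2} \left(- \frac{1}{2}\right)\right)^{2} = \left(25 - \frac{1}{4}\right)^{2} = \left(\frac{99}{4}\right)^{2} = \frac{9801}{16}$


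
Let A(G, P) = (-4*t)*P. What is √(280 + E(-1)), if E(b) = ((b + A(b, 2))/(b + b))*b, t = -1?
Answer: 9*√14/2 ≈ 16.837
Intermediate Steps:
A(G, P) = 4*P (A(G, P) = (-4*(-1))*P = 4*P)
E(b) = 4 + b/2 (E(b) = ((b + 4*2)/(b + b))*b = ((b + 8)/((2*b)))*b = ((8 + b)*(1/(2*b)))*b = ((8 + b)/(2*b))*b = 4 + b/2)
√(280 + E(-1)) = √(280 + (4 + (½)*(-1))) = √(280 + (4 - ½)) = √(280 + 7/2) = √(567/2) = 9*√14/2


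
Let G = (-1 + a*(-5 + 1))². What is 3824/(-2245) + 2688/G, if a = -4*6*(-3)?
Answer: -313349744/187504645 ≈ -1.6712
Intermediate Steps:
a = 72 (a = -24*(-3) = 72)
G = 83521 (G = (-1 + 72*(-5 + 1))² = (-1 + 72*(-4))² = (-1 - 288)² = (-289)² = 83521)
3824/(-2245) + 2688/G = 3824/(-2245) + 2688/83521 = 3824*(-1/2245) + 2688*(1/83521) = -3824/2245 + 2688/83521 = -313349744/187504645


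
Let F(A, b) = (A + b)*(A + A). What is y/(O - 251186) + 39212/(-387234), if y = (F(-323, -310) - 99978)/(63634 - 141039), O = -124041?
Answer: -113877118193126/1124699697719379 ≈ -0.10125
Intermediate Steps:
F(A, b) = 2*A*(A + b) (F(A, b) = (A + b)*(2*A) = 2*A*(A + b))
y = -61788/15481 (y = (2*(-323)*(-323 - 310) - 99978)/(63634 - 141039) = (2*(-323)*(-633) - 99978)/(-77405) = (408918 - 99978)*(-1/77405) = 308940*(-1/77405) = -61788/15481 ≈ -3.9912)
y/(O - 251186) + 39212/(-387234) = -61788/(15481*(-124041 - 251186)) + 39212/(-387234) = -61788/15481/(-375227) + 39212*(-1/387234) = -61788/15481*(-1/375227) - 19606/193617 = 61788/5808889187 - 19606/193617 = -113877118193126/1124699697719379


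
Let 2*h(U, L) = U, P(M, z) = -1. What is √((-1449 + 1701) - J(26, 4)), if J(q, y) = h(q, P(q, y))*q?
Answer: I*√86 ≈ 9.2736*I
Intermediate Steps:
h(U, L) = U/2
J(q, y) = q²/2 (J(q, y) = (q/2)*q = q²/2)
√((-1449 + 1701) - J(26, 4)) = √((-1449 + 1701) - 26²/2) = √(252 - 676/2) = √(252 - 1*338) = √(252 - 338) = √(-86) = I*√86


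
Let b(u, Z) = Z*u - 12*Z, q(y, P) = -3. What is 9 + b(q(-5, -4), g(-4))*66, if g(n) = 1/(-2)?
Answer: 504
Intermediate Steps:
g(n) = -½
b(u, Z) = -12*Z + Z*u
9 + b(q(-5, -4), g(-4))*66 = 9 - (-12 - 3)/2*66 = 9 - ½*(-15)*66 = 9 + (15/2)*66 = 9 + 495 = 504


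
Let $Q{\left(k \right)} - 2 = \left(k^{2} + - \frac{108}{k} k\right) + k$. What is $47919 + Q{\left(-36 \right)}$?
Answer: $49073$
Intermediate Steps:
$Q{\left(k \right)} = -106 + k + k^{2}$ ($Q{\left(k \right)} = 2 + \left(\left(k^{2} + - \frac{108}{k} k\right) + k\right) = 2 + \left(\left(k^{2} - 108\right) + k\right) = 2 + \left(\left(-108 + k^{2}\right) + k\right) = 2 + \left(-108 + k + k^{2}\right) = -106 + k + k^{2}$)
$47919 + Q{\left(-36 \right)} = 47919 - \left(142 - 1296\right) = 47919 - -1154 = 47919 + 1154 = 49073$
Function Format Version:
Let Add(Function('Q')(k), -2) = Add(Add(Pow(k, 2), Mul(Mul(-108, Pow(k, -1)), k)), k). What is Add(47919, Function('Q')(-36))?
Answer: 49073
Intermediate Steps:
Function('Q')(k) = Add(-106, k, Pow(k, 2)) (Function('Q')(k) = Add(2, Add(Add(Pow(k, 2), Mul(Mul(-108, Pow(k, -1)), k)), k)) = Add(2, Add(Add(Pow(k, 2), -108), k)) = Add(2, Add(Add(-108, Pow(k, 2)), k)) = Add(2, Add(-108, k, Pow(k, 2))) = Add(-106, k, Pow(k, 2)))
Add(47919, Function('Q')(-36)) = Add(47919, Add(-106, -36, Pow(-36, 2))) = Add(47919, Add(-106, -36, 1296)) = Add(47919, 1154) = 49073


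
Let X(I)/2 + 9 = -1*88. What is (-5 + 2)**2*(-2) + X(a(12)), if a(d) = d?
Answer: -212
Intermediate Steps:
X(I) = -194 (X(I) = -18 + 2*(-1*88) = -18 + 2*(-88) = -18 - 176 = -194)
(-5 + 2)**2*(-2) + X(a(12)) = (-5 + 2)**2*(-2) - 194 = (-3)**2*(-2) - 194 = 9*(-2) - 194 = -18 - 194 = -212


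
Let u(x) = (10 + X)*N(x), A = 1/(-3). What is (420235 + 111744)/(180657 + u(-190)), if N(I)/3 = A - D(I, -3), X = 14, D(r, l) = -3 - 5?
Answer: 75997/25887 ≈ 2.9357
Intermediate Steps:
D(r, l) = -8
A = -1/3 ≈ -0.33333
N(I) = 23 (N(I) = 3*(-1/3 - 1*(-8)) = 3*(-1/3 + 8) = 3*(23/3) = 23)
u(x) = 552 (u(x) = (10 + 14)*23 = 24*23 = 552)
(420235 + 111744)/(180657 + u(-190)) = (420235 + 111744)/(180657 + 552) = 531979/181209 = 531979*(1/181209) = 75997/25887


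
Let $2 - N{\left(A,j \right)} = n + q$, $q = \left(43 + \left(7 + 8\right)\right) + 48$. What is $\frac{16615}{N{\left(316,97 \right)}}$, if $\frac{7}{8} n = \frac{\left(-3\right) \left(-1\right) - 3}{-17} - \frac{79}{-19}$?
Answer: $- \frac{2209795}{14464} \approx -152.78$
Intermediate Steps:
$n = \frac{632}{133}$ ($n = \frac{8 \left(\frac{\left(-3\right) \left(-1\right) - 3}{-17} - \frac{79}{-19}\right)}{7} = \frac{8 \left(\left(3 - 3\right) \left(- \frac{1}{17}\right) - - \frac{79}{19}\right)}{7} = \frac{8 \left(0 \left(- \frac{1}{17}\right) + \frac{79}{19}\right)}{7} = \frac{8 \left(0 + \frac{79}{19}\right)}{7} = \frac{8}{7} \cdot \frac{79}{19} = \frac{632}{133} \approx 4.7519$)
$q = 106$ ($q = \left(43 + 15\right) + 48 = 58 + 48 = 106$)
$N{\left(A,j \right)} = - \frac{14464}{133}$ ($N{\left(A,j \right)} = 2 - \left(\frac{632}{133} + 106\right) = 2 - \frac{14730}{133} = - \frac{14464}{133}$)
$\frac{16615}{N{\left(316,97 \right)}} = \frac{16615}{- \frac{14464}{133}} = 16615 \left(- \frac{133}{14464}\right) = - \frac{2209795}{14464}$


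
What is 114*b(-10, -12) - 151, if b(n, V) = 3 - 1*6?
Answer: -493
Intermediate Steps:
b(n, V) = -3 (b(n, V) = 3 - 6 = -3)
114*b(-10, -12) - 151 = 114*(-3) - 151 = -342 - 151 = -493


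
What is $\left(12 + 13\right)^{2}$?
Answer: $625$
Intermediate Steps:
$\left(12 + 13\right)^{2} = 25^{2} = 625$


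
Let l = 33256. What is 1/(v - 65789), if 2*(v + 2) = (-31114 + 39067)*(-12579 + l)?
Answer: 2/164312599 ≈ 1.2172e-8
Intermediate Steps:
v = 164444177/2 (v = -2 + ((-31114 + 39067)*(-12579 + 33256))/2 = -2 + (7953*20677)/2 = -2 + (½)*164444181 = -2 + 164444181/2 = 164444177/2 ≈ 8.2222e+7)
1/(v - 65789) = 1/(164444177/2 - 65789) = 1/(164312599/2) = 2/164312599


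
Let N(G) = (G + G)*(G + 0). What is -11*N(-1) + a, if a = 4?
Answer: -18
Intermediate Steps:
N(G) = 2*G² (N(G) = (2*G)*G = 2*G²)
-11*N(-1) + a = -22*(-1)² + 4 = -22 + 4 = -18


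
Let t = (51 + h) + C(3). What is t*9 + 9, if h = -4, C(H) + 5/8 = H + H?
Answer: 3843/8 ≈ 480.38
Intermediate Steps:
C(H) = -5/8 + 2*H (C(H) = -5/8 + (H + H) = -5/8 + 2*H)
t = 419/8 (t = (51 - 4) + (-5/8 + 2*3) = 47 + (-5/8 + 6) = 47 + 43/8 = 419/8 ≈ 52.375)
t*9 + 9 = (419/8)*9 + 9 = 3771/8 + 9 = 3843/8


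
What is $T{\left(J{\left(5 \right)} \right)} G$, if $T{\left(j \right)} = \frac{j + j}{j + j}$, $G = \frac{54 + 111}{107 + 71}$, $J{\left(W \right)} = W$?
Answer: $\frac{165}{178} \approx 0.92697$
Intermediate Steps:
$G = \frac{165}{178} \approx 0.92697$
$T{\left(j \right)} = 1$ ($T{\left(j \right)} = \frac{2 j}{2 j} = 2 j \frac{1}{2 j} = 1$)
$T{\left(J{\left(5 \right)} \right)} G = 1 \cdot \frac{165}{178} = \frac{165}{178}$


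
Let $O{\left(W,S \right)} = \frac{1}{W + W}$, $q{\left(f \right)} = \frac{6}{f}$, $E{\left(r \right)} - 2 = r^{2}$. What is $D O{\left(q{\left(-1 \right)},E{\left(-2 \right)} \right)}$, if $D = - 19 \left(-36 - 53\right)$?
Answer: $- \frac{1691}{12} \approx -140.92$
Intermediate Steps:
$E{\left(r \right)} = 2 + r^{2}$
$O{\left(W,S \right)} = \frac{1}{2 W}$
$D = 1691$ ($D = \left(-19\right) \left(-89\right) = 1691$)
$D O{\left(q{\left(-1 \right)},E{\left(-2 \right)} \right)} = 1691 \frac{1}{2 \frac{6}{-1}} = 1691 \frac{1}{2 \cdot 6 \left(-1\right)} = 1691 \frac{1}{2 \left(-6\right)} = 1691 \cdot \frac{1}{2} \left(- \frac{1}{6}\right) = 1691 \left(- \frac{1}{12}\right) = - \frac{1691}{12}$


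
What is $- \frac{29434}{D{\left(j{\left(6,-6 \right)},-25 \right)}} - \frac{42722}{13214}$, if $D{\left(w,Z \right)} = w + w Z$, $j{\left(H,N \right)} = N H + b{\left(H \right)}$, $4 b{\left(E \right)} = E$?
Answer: $- \frac{106078673}{2735298} \approx -38.781$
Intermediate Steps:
$b{\left(E \right)} = \frac{E}{4}$
$j{\left(H,N \right)} = \frac{H}{4} + H N$ ($j{\left(H,N \right)} = N H + \frac{H}{4} = H N + \frac{H}{4} = \frac{H}{4} + H N$)
$D{\left(w,Z \right)} = w + Z w$
$- \frac{29434}{D{\left(j{\left(6,-6 \right)},-25 \right)}} - \frac{42722}{13214} = - \frac{29434}{6 \left(\frac{1}{4} - 6\right) \left(1 - 25\right)} - \frac{42722}{13214} = - \frac{29434}{6 \left(- \frac{23}{4}\right) \left(-24\right)} - \frac{21361}{6607} = - \frac{29434}{\left(- \frac{69}{2}\right) \left(-24\right)} - \frac{21361}{6607} = - \frac{29434}{828} - \frac{21361}{6607} = \left(-29434\right) \frac{1}{828} - \frac{21361}{6607} = - \frac{14717}{414} - \frac{21361}{6607} = - \frac{106078673}{2735298}$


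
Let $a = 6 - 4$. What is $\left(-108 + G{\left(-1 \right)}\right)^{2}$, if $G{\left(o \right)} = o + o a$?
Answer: $12321$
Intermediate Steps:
$a = 2$ ($a = 6 - 4 = 2$)
$G{\left(o \right)} = 3 o$ ($G{\left(o \right)} = o + o 2 = o + 2 o = 3 o$)
$\left(-108 + G{\left(-1 \right)}\right)^{2} = \left(-108 + 3 \left(-1\right)\right)^{2} = \left(-108 - 3\right)^{2} = \left(-111\right)^{2} = 12321$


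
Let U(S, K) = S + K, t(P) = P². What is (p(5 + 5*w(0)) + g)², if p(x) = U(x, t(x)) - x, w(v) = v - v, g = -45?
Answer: 400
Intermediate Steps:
w(v) = 0
U(S, K) = K + S
p(x) = x² (p(x) = (x² + x) - x = (x + x²) - x = x²)
(p(5 + 5*w(0)) + g)² = ((5 + 5*0)² - 45)² = ((5 + 0)² - 45)² = (5² - 45)² = (25 - 45)² = (-20)² = 400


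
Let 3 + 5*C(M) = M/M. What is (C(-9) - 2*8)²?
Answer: 6724/25 ≈ 268.96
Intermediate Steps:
C(M) = -⅖ (C(M) = -⅗ + (M/M)/5 = -⅗ + (⅕)*1 = -⅗ + ⅕ = -⅖)
(C(-9) - 2*8)² = (-⅖ - 2*8)² = (-⅖ - 16)² = (-82/5)² = 6724/25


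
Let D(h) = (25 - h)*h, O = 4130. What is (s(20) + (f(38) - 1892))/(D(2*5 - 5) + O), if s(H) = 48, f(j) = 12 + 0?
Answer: -916/2115 ≈ -0.43310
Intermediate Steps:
f(j) = 12
D(h) = h*(25 - h)
(s(20) + (f(38) - 1892))/(D(2*5 - 5) + O) = (48 + (12 - 1892))/((2*5 - 5)*(25 - (2*5 - 5)) + 4130) = (48 - 1880)/((10 - 5)*(25 - (10 - 5)) + 4130) = -1832/(5*(25 - 1*5) + 4130) = -1832/(5*(25 - 5) + 4130) = -1832/(5*20 + 4130) = -1832/(100 + 4130) = -1832/4230 = -1832*1/4230 = -916/2115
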